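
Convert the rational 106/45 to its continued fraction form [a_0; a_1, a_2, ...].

Run the Euclidean algorithm on 106 and 45; the successive quotients are the partial quotients a_0, a_1, ... (each step inverts the fractional part left over by the previous one):
  106 = 2*45 + 16, so a_0 = 2.
  45 = 2*16 + 13, so a_1 = 2.
  16 = 1*13 + 3, so a_2 = 1.
  13 = 4*3 + 1, so a_3 = 4.
  3 = 3*1 + 0, so a_4 = 3.
The remainder reaches 0 after 5 divisions, so the expansion has 5 partial quotients, read off in order.

[2; 2, 1, 4, 3]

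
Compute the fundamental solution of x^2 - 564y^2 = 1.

(x, y) = (95, 4)

First expand sqrt(564) as a continued fraction. With x_i = (sqrt(564) + m_i)/d_i and (m_0, d_0) = (0, 1): a_0 = floor(sqrt(564)) = 23, since 23^2 = 529 <= 564 < 576 = 24^2.
Iterate m_{i+1} = d_i*a_i - m_i, d_{i+1} = (564 - m_{i+1}^2)/d_i, a_{i+1} = floor((a_0 + m_{i+1})/d_{i+1}):
  m_1 = 1*23 - 0 = 23, d_1 = (564 - 23^2)/1 = 35/1 = 35, a_1 = floor((23 + 23)/35) = 1.
  m_2 = 35*1 - 23 = 12, d_2 = (564 - 12^2)/35 = 420/35 = 12, a_2 = floor((23 + 12)/12) = 2.
  m_3 = 12*2 - 12 = 12, d_3 = (564 - 12^2)/12 = 420/12 = 35, a_3 = floor((23 + 12)/35) = 1.
  m_4 = 35*1 - 12 = 23, d_4 = (564 - 23^2)/35 = 35/35 = 1, a_4 = floor((23 + 23)/1) = 46.
  m_5 = 1*46 - 23 = 23, d_5 = (564 - 23^2)/1 = 35/1 = 35: (m_5, d_5) = (m_1, d_1) = (23, 35), so from here the quotients repeat a_1, ..., a_4; the period length is 4.
So sqrt(564) = [23; (1, 2, 1, 46)] with period length k = 4.
k is even, so the fundamental solution of x^2 - 564y^2 = 1 is (p_{k-1}, q_{k-1}) = (p_3, q_3); compute convergents through index 3.
Convergents (p_i = a_i*p_{i-1} + p_{i-2}, q_i = a_i*q_{i-1} + q_{i-2} with p_{-2}=0, p_{-1}=1, q_{-2}=1, q_{-1}=0):
  i=0: a_0=23, p_0 = 23*1 + 0 = 23, q_0 = 23*0 + 1 = 1.
  i=1: a_1=1, p_1 = 1*23 + 1 = 24, q_1 = 1*1 + 0 = 1.
  i=2: a_2=2, p_2 = 2*24 + 23 = 71, q_2 = 2*1 + 1 = 3.
  i=3: a_3=1, p_3 = 1*71 + 24 = 95, q_3 = 1*3 + 1 = 4.
Check: 95^2 - 564*4^2 = 9025 - 9024 = 1, so (x, y) = (95, 4) solves the equation, and by the theorem it is the least positive solution.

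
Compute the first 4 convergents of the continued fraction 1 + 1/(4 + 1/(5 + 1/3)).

1/1, 5/4, 26/21, 83/67

Using the convergent recurrence p_i = a_i*p_{i-1} + p_{i-2}, q_i = a_i*q_{i-1} + q_{i-2} with p_{-2}=0, p_{-1}=1, q_{-2}=1, q_{-1}=0:
  i=0: a_0=1, p_0 = 1*1 + 0 = 1, q_0 = 1*0 + 1 = 1.
  i=1: a_1=4, p_1 = 4*1 + 1 = 5, q_1 = 4*1 + 0 = 4.
  i=2: a_2=5, p_2 = 5*5 + 1 = 26, q_2 = 5*4 + 1 = 21.
  i=3: a_3=3, p_3 = 3*26 + 5 = 83, q_3 = 3*21 + 4 = 67.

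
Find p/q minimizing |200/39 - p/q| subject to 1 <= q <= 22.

Expand x = 200/39 as a continued fraction with the Euclidean algorithm:
  200 = 5*39 + 5, so a_0 = 5.
  39 = 7*5 + 4, so a_1 = 7.
  5 = 1*4 + 1, so a_2 = 1.
  4 = 4*1 + 0, so a_3 = 4.
so x = [5; 7, 1, 4].
Convergents (p_i = a_i*p_{i-1} + p_{i-2}, q_i = a_i*q_{i-1} + q_{i-2} with p_{-2}=0, p_{-1}=1, q_{-2}=1, q_{-1}=0), until the denominator exceeds 22:
  i=0: a_0=5, p_0 = 5*1 + 0 = 5, q_0 = 5*0 + 1 = 1.
  i=1: a_1=7, p_1 = 7*5 + 1 = 36, q_1 = 7*1 + 0 = 7.
  i=2: a_2=1, p_2 = 1*36 + 5 = 41, q_2 = 1*7 + 1 = 8.
  i=3: a_3=4, p_3 = 4*41 + 36 = 200, q_3 = 4*8 + 7 = 39.
q_3 = 39 > 22, so the last convergent with denominator <= 22 is p_2/q_2 = 41/8.
The closest fraction with denominator <= 22 is either p_2/q_2 or the intermediate fraction (k*p_2 + p_1)/(k*q_2 + q_1) with the largest k >= 1 whose denominator stays <= 22; these approach x as k grows, and every other convergent or intermediate fraction in range is farther away.
Largest k: floor((22 - q_1)/q_2) = floor((22 - 7)/8) = 1.
That gives (1*41 + 36)/(1*8 + 7) = 77/15.
Compare the errors: |x - 41/8| = |200*8 - 41*39|/(39*8) = 1/312, and |x - 77/15| = |200*15 - 77*39|/(39*15) = 3/585.
Cross-multiplying, 1*585 = 585 < 936 = 3*312, so 1/312 is smaller: the convergent 41/8 is closer to x than 77/15.

41/8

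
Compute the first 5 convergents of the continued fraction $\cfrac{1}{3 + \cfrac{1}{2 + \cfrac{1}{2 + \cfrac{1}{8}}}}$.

Using the convergent recurrence p_i = a_i*p_{i-1} + p_{i-2}, q_i = a_i*q_{i-1} + q_{i-2} with p_{-2}=0, p_{-1}=1, q_{-2}=1, q_{-1}=0:
  i=0: a_0=0, p_0 = 0*1 + 0 = 0, q_0 = 0*0 + 1 = 1.
  i=1: a_1=3, p_1 = 3*0 + 1 = 1, q_1 = 3*1 + 0 = 3.
  i=2: a_2=2, p_2 = 2*1 + 0 = 2, q_2 = 2*3 + 1 = 7.
  i=3: a_3=2, p_3 = 2*2 + 1 = 5, q_3 = 2*7 + 3 = 17.
  i=4: a_4=8, p_4 = 8*5 + 2 = 42, q_4 = 8*17 + 7 = 143.

0/1, 1/3, 2/7, 5/17, 42/143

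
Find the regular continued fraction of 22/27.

Run the Euclidean algorithm on 22 and 27; the successive quotients are the partial quotients a_0, a_1, ... (each step inverts the fractional part left over by the previous one):
  22 = 0*27 + 22, so a_0 = 0.
  27 = 1*22 + 5, so a_1 = 1.
  22 = 4*5 + 2, so a_2 = 4.
  5 = 2*2 + 1, so a_3 = 2.
  2 = 2*1 + 0, so a_4 = 2.
The remainder reaches 0 after 5 divisions, so the expansion has 5 partial quotients, read off in order.

[0; 1, 4, 2, 2]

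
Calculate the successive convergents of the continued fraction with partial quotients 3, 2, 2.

3/1, 7/2, 17/5

Using the convergent recurrence p_i = a_i*p_{i-1} + p_{i-2}, q_i = a_i*q_{i-1} + q_{i-2} with p_{-2}=0, p_{-1}=1, q_{-2}=1, q_{-1}=0:
  i=0: a_0=3, p_0 = 3*1 + 0 = 3, q_0 = 3*0 + 1 = 1.
  i=1: a_1=2, p_1 = 2*3 + 1 = 7, q_1 = 2*1 + 0 = 2.
  i=2: a_2=2, p_2 = 2*7 + 3 = 17, q_2 = 2*2 + 1 = 5.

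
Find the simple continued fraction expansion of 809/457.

Run the Euclidean algorithm on 809 and 457; the successive quotients are the partial quotients a_0, a_1, ... (each step inverts the fractional part left over by the previous one):
  809 = 1*457 + 352, so a_0 = 1.
  457 = 1*352 + 105, so a_1 = 1.
  352 = 3*105 + 37, so a_2 = 3.
  105 = 2*37 + 31, so a_3 = 2.
  37 = 1*31 + 6, so a_4 = 1.
  31 = 5*6 + 1, so a_5 = 5.
  6 = 6*1 + 0, so a_6 = 6.
The remainder reaches 0 after 7 divisions, so the expansion has 7 partial quotients, read off in order.

[1; 1, 3, 2, 1, 5, 6]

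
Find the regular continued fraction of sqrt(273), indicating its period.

[16; (1, 1, 10, 1, 1, 32)]

Write x_i = (sqrt(273) + m_i)/d_i with (m_0, d_0) = (0, 1). a_0 = floor(sqrt(273)) = 16, since 16^2 = 256 <= 273 < 289 = 17^2.
Iterate m_{i+1} = d_i*a_i - m_i, d_{i+1} = (273 - m_{i+1}^2)/d_i, a_{i+1} = floor((a_0 + m_{i+1})/d_{i+1}):
  m_1 = 1*16 - 0 = 16, d_1 = (273 - 16^2)/1 = 17/1 = 17, a_1 = floor((16 + 16)/17) = 1.
  m_2 = 17*1 - 16 = 1, d_2 = (273 - 1^2)/17 = 272/17 = 16, a_2 = floor((16 + 1)/16) = 1.
  m_3 = 16*1 - 1 = 15, d_3 = (273 - 15^2)/16 = 48/16 = 3, a_3 = floor((16 + 15)/3) = 10.
  m_4 = 3*10 - 15 = 15, d_4 = (273 - 15^2)/3 = 48/3 = 16, a_4 = floor((16 + 15)/16) = 1.
  m_5 = 16*1 - 15 = 1, d_5 = (273 - 1^2)/16 = 272/16 = 17, a_5 = floor((16 + 1)/17) = 1.
  m_6 = 17*1 - 1 = 16, d_6 = (273 - 16^2)/17 = 17/17 = 1, a_6 = floor((16 + 16)/1) = 32.
  m_7 = 1*32 - 16 = 16, d_7 = (273 - 16^2)/1 = 17/1 = 17: (m_7, d_7) = (m_1, d_1) = (16, 17), so from here the quotients repeat a_1, ..., a_6; the period length is 6.
Hence the expansion of sqrt(273) is a_0 = 16 followed by the repeating block 1, 1, 10, 1, 1, 32 (period 6).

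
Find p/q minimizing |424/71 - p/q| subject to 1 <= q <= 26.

Expand x = 424/71 as a continued fraction with the Euclidean algorithm:
  424 = 5*71 + 69, so a_0 = 5.
  71 = 1*69 + 2, so a_1 = 1.
  69 = 34*2 + 1, so a_2 = 34.
  2 = 2*1 + 0, so a_3 = 2.
so x = [5; 1, 34, 2].
Convergents (p_i = a_i*p_{i-1} + p_{i-2}, q_i = a_i*q_{i-1} + q_{i-2} with p_{-2}=0, p_{-1}=1, q_{-2}=1, q_{-1}=0), until the denominator exceeds 26:
  i=0: a_0=5, p_0 = 5*1 + 0 = 5, q_0 = 5*0 + 1 = 1.
  i=1: a_1=1, p_1 = 1*5 + 1 = 6, q_1 = 1*1 + 0 = 1.
  i=2: a_2=34, p_2 = 34*6 + 5 = 209, q_2 = 34*1 + 1 = 35.
q_2 = 35 > 26, so the last convergent with denominator <= 26 is p_1/q_1 = 6/1.
The closest fraction with denominator <= 26 is either p_1/q_1 or the intermediate fraction (k*p_1 + p_0)/(k*q_1 + q_0) with the largest k >= 1 whose denominator stays <= 26; these approach x as k grows, and every other convergent or intermediate fraction in range is farther away.
Largest k: floor((26 - q_0)/q_1) = floor((26 - 1)/1) = 25.
That gives (25*6 + 5)/(25*1 + 1) = 155/26.
Compare the errors: |x - 6/1| = |424*1 - 6*71|/(71*1) = 2/71, and |x - 155/26| = |424*26 - 155*71|/(71*26) = 19/1846.
Cross-multiplying, 19*71 = 1349 < 3692 = 2*1846, so 19/1846 is smaller: the intermediate fraction 155/26 is closer to x than 6/1.

155/26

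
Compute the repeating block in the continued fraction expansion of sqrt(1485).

[38; (1, 1, 6, 1, 1, 76)]

Write x_i = (sqrt(1485) + m_i)/d_i with (m_0, d_0) = (0, 1). a_0 = floor(sqrt(1485)) = 38, since 38^2 = 1444 <= 1485 < 1521 = 39^2.
Iterate m_{i+1} = d_i*a_i - m_i, d_{i+1} = (1485 - m_{i+1}^2)/d_i, a_{i+1} = floor((a_0 + m_{i+1})/d_{i+1}):
  m_1 = 1*38 - 0 = 38, d_1 = (1485 - 38^2)/1 = 41/1 = 41, a_1 = floor((38 + 38)/41) = 1.
  m_2 = 41*1 - 38 = 3, d_2 = (1485 - 3^2)/41 = 1476/41 = 36, a_2 = floor((38 + 3)/36) = 1.
  m_3 = 36*1 - 3 = 33, d_3 = (1485 - 33^2)/36 = 396/36 = 11, a_3 = floor((38 + 33)/11) = 6.
  m_4 = 11*6 - 33 = 33, d_4 = (1485 - 33^2)/11 = 396/11 = 36, a_4 = floor((38 + 33)/36) = 1.
  m_5 = 36*1 - 33 = 3, d_5 = (1485 - 3^2)/36 = 1476/36 = 41, a_5 = floor((38 + 3)/41) = 1.
  m_6 = 41*1 - 3 = 38, d_6 = (1485 - 38^2)/41 = 41/41 = 1, a_6 = floor((38 + 38)/1) = 76.
  m_7 = 1*76 - 38 = 38, d_7 = (1485 - 38^2)/1 = 41/1 = 41: (m_7, d_7) = (m_1, d_1) = (38, 41), so from here the quotients repeat a_1, ..., a_6; the period length is 6.
Hence the expansion of sqrt(1485) is a_0 = 38 followed by the repeating block 1, 1, 6, 1, 1, 76 (period 6).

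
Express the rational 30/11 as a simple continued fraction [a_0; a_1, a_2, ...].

Run the Euclidean algorithm on 30 and 11; the successive quotients are the partial quotients a_0, a_1, ... (each step inverts the fractional part left over by the previous one):
  30 = 2*11 + 8, so a_0 = 2.
  11 = 1*8 + 3, so a_1 = 1.
  8 = 2*3 + 2, so a_2 = 2.
  3 = 1*2 + 1, so a_3 = 1.
  2 = 2*1 + 0, so a_4 = 2.
The remainder reaches 0 after 5 divisions, so the expansion has 5 partial quotients, read off in order.

[2; 1, 2, 1, 2]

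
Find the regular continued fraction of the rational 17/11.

[1; 1, 1, 5]

Run the Euclidean algorithm on 17 and 11; the successive quotients are the partial quotients a_0, a_1, ... (each step inverts the fractional part left over by the previous one):
  17 = 1*11 + 6, so a_0 = 1.
  11 = 1*6 + 5, so a_1 = 1.
  6 = 1*5 + 1, so a_2 = 1.
  5 = 5*1 + 0, so a_3 = 5.
The remainder reaches 0 after 4 divisions, so the expansion has 4 partial quotients, read off in order.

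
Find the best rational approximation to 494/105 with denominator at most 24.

80/17

Expand x = 494/105 as a continued fraction with the Euclidean algorithm:
  494 = 4*105 + 74, so a_0 = 4.
  105 = 1*74 + 31, so a_1 = 1.
  74 = 2*31 + 12, so a_2 = 2.
  31 = 2*12 + 7, so a_3 = 2.
  12 = 1*7 + 5, so a_4 = 1.
  7 = 1*5 + 2, so a_5 = 1.
  5 = 2*2 + 1, so a_6 = 2.
  2 = 2*1 + 0, so a_7 = 2.
so x = [4; 1, 2, 2, 1, 1, 2, 2].
Convergents (p_i = a_i*p_{i-1} + p_{i-2}, q_i = a_i*q_{i-1} + q_{i-2} with p_{-2}=0, p_{-1}=1, q_{-2}=1, q_{-1}=0), until the denominator exceeds 24:
  i=0: a_0=4, p_0 = 4*1 + 0 = 4, q_0 = 4*0 + 1 = 1.
  i=1: a_1=1, p_1 = 1*4 + 1 = 5, q_1 = 1*1 + 0 = 1.
  i=2: a_2=2, p_2 = 2*5 + 4 = 14, q_2 = 2*1 + 1 = 3.
  i=3: a_3=2, p_3 = 2*14 + 5 = 33, q_3 = 2*3 + 1 = 7.
  i=4: a_4=1, p_4 = 1*33 + 14 = 47, q_4 = 1*7 + 3 = 10.
  i=5: a_5=1, p_5 = 1*47 + 33 = 80, q_5 = 1*10 + 7 = 17.
  i=6: a_6=2, p_6 = 2*80 + 47 = 207, q_6 = 2*17 + 10 = 44.
q_6 = 44 > 24, so the last convergent with denominator <= 24 is p_5/q_5 = 80/17.
The closest fraction with denominator <= 24 is either p_5/q_5 or the intermediate fraction (k*p_5 + p_4)/(k*q_5 + q_4) with the largest k >= 1 whose denominator stays <= 24; these approach x as k grows, and every other convergent or intermediate fraction in range is farther away.
Largest k: floor((24 - q_4)/q_5) = floor((24 - 10)/17) = 0.
Since k = 0, no intermediate fraction beyond p_5/q_5 has denominator <= 24, so the convergent 80/17 is the closest (its error is |494*17 - 80*105|/(105*17) = 2/1785).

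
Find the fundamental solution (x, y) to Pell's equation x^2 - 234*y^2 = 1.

(x, y) = (5201, 340)

First expand sqrt(234) as a continued fraction. With x_i = (sqrt(234) + m_i)/d_i and (m_0, d_0) = (0, 1): a_0 = floor(sqrt(234)) = 15, since 15^2 = 225 <= 234 < 256 = 16^2.
Iterate m_{i+1} = d_i*a_i - m_i, d_{i+1} = (234 - m_{i+1}^2)/d_i, a_{i+1} = floor((a_0 + m_{i+1})/d_{i+1}):
  m_1 = 1*15 - 0 = 15, d_1 = (234 - 15^2)/1 = 9/1 = 9, a_1 = floor((15 + 15)/9) = 3.
  m_2 = 9*3 - 15 = 12, d_2 = (234 - 12^2)/9 = 90/9 = 10, a_2 = floor((15 + 12)/10) = 2.
  m_3 = 10*2 - 12 = 8, d_3 = (234 - 8^2)/10 = 170/10 = 17, a_3 = floor((15 + 8)/17) = 1.
  m_4 = 17*1 - 8 = 9, d_4 = (234 - 9^2)/17 = 153/17 = 9, a_4 = floor((15 + 9)/9) = 2.
  m_5 = 9*2 - 9 = 9, d_5 = (234 - 9^2)/9 = 153/9 = 17, a_5 = floor((15 + 9)/17) = 1.
  m_6 = 17*1 - 9 = 8, d_6 = (234 - 8^2)/17 = 170/17 = 10, a_6 = floor((15 + 8)/10) = 2.
  m_7 = 10*2 - 8 = 12, d_7 = (234 - 12^2)/10 = 90/10 = 9, a_7 = floor((15 + 12)/9) = 3.
  m_8 = 9*3 - 12 = 15, d_8 = (234 - 15^2)/9 = 9/9 = 1, a_8 = floor((15 + 15)/1) = 30.
  m_9 = 1*30 - 15 = 15, d_9 = (234 - 15^2)/1 = 9/1 = 9: (m_9, d_9) = (m_1, d_1) = (15, 9), so from here the quotients repeat a_1, ..., a_8; the period length is 8.
So sqrt(234) = [15; (3, 2, 1, 2, 1, 2, 3, 30)] with period length k = 8.
k is even, so the fundamental solution of x^2 - 234y^2 = 1 is (p_{k-1}, q_{k-1}) = (p_7, q_7); compute convergents through index 7.
Convergents (p_i = a_i*p_{i-1} + p_{i-2}, q_i = a_i*q_{i-1} + q_{i-2} with p_{-2}=0, p_{-1}=1, q_{-2}=1, q_{-1}=0):
  i=0: a_0=15, p_0 = 15*1 + 0 = 15, q_0 = 15*0 + 1 = 1.
  i=1: a_1=3, p_1 = 3*15 + 1 = 46, q_1 = 3*1 + 0 = 3.
  i=2: a_2=2, p_2 = 2*46 + 15 = 107, q_2 = 2*3 + 1 = 7.
  i=3: a_3=1, p_3 = 1*107 + 46 = 153, q_3 = 1*7 + 3 = 10.
  i=4: a_4=2, p_4 = 2*153 + 107 = 413, q_4 = 2*10 + 7 = 27.
  i=5: a_5=1, p_5 = 1*413 + 153 = 566, q_5 = 1*27 + 10 = 37.
  i=6: a_6=2, p_6 = 2*566 + 413 = 1545, q_6 = 2*37 + 27 = 101.
  i=7: a_7=3, p_7 = 3*1545 + 566 = 5201, q_7 = 3*101 + 37 = 340.
Check: 5201^2 - 234*340^2 = 27050401 - 27050400 = 1, so (x, y) = (5201, 340) solves the equation, and by the theorem it is the least positive solution.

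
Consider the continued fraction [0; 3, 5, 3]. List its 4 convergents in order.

0/1, 1/3, 5/16, 16/51

Using the convergent recurrence p_i = a_i*p_{i-1} + p_{i-2}, q_i = a_i*q_{i-1} + q_{i-2} with p_{-2}=0, p_{-1}=1, q_{-2}=1, q_{-1}=0:
  i=0: a_0=0, p_0 = 0*1 + 0 = 0, q_0 = 0*0 + 1 = 1.
  i=1: a_1=3, p_1 = 3*0 + 1 = 1, q_1 = 3*1 + 0 = 3.
  i=2: a_2=5, p_2 = 5*1 + 0 = 5, q_2 = 5*3 + 1 = 16.
  i=3: a_3=3, p_3 = 3*5 + 1 = 16, q_3 = 3*16 + 3 = 51.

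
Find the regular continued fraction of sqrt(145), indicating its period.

[12; (24)]

Write x_i = (sqrt(145) + m_i)/d_i with (m_0, d_0) = (0, 1). a_0 = floor(sqrt(145)) = 12, since 12^2 = 144 <= 145 < 169 = 13^2.
Iterate m_{i+1} = d_i*a_i - m_i, d_{i+1} = (145 - m_{i+1}^2)/d_i, a_{i+1} = floor((a_0 + m_{i+1})/d_{i+1}):
  m_1 = 1*12 - 0 = 12, d_1 = (145 - 12^2)/1 = 1/1 = 1, a_1 = floor((12 + 12)/1) = 24.
  m_2 = 1*24 - 12 = 12, d_2 = (145 - 12^2)/1 = 1/1 = 1: (m_2, d_2) = (m_1, d_1) = (12, 1), so from here the quotient a_1 repeats; the period length is 1.
Hence the expansion of sqrt(145) is a_0 = 12 followed by the repeating block 24 (period 1).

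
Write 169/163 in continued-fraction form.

Run the Euclidean algorithm on 169 and 163; the successive quotients are the partial quotients a_0, a_1, ... (each step inverts the fractional part left over by the previous one):
  169 = 1*163 + 6, so a_0 = 1.
  163 = 27*6 + 1, so a_1 = 27.
  6 = 6*1 + 0, so a_2 = 6.
The remainder reaches 0 after 3 divisions, so the expansion has 3 partial quotients, read off in order.

[1; 27, 6]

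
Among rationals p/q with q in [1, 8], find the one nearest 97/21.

37/8

Expand x = 97/21 as a continued fraction with the Euclidean algorithm:
  97 = 4*21 + 13, so a_0 = 4.
  21 = 1*13 + 8, so a_1 = 1.
  13 = 1*8 + 5, so a_2 = 1.
  8 = 1*5 + 3, so a_3 = 1.
  5 = 1*3 + 2, so a_4 = 1.
  3 = 1*2 + 1, so a_5 = 1.
  2 = 2*1 + 0, so a_6 = 2.
so x = [4; 1, 1, 1, 1, 1, 2].
Convergents (p_i = a_i*p_{i-1} + p_{i-2}, q_i = a_i*q_{i-1} + q_{i-2} with p_{-2}=0, p_{-1}=1, q_{-2}=1, q_{-1}=0), until the denominator exceeds 8:
  i=0: a_0=4, p_0 = 4*1 + 0 = 4, q_0 = 4*0 + 1 = 1.
  i=1: a_1=1, p_1 = 1*4 + 1 = 5, q_1 = 1*1 + 0 = 1.
  i=2: a_2=1, p_2 = 1*5 + 4 = 9, q_2 = 1*1 + 1 = 2.
  i=3: a_3=1, p_3 = 1*9 + 5 = 14, q_3 = 1*2 + 1 = 3.
  i=4: a_4=1, p_4 = 1*14 + 9 = 23, q_4 = 1*3 + 2 = 5.
  i=5: a_5=1, p_5 = 1*23 + 14 = 37, q_5 = 1*5 + 3 = 8.
  i=6: a_6=2, p_6 = 2*37 + 23 = 97, q_6 = 2*8 + 5 = 21.
q_6 = 21 > 8, so the last convergent with denominator <= 8 is p_5/q_5 = 37/8.
The closest fraction with denominator <= 8 is either p_5/q_5 or the intermediate fraction (k*p_5 + p_4)/(k*q_5 + q_4) with the largest k >= 1 whose denominator stays <= 8; these approach x as k grows, and every other convergent or intermediate fraction in range is farther away.
Largest k: floor((8 - q_4)/q_5) = floor((8 - 5)/8) = 0.
Since k = 0, no intermediate fraction beyond p_5/q_5 has denominator <= 8, so the convergent 37/8 is the closest (its error is |97*8 - 37*21|/(21*8) = 1/168).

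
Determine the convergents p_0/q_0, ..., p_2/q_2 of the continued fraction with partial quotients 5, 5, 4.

5/1, 26/5, 109/21

Using the convergent recurrence p_i = a_i*p_{i-1} + p_{i-2}, q_i = a_i*q_{i-1} + q_{i-2} with p_{-2}=0, p_{-1}=1, q_{-2}=1, q_{-1}=0:
  i=0: a_0=5, p_0 = 5*1 + 0 = 5, q_0 = 5*0 + 1 = 1.
  i=1: a_1=5, p_1 = 5*5 + 1 = 26, q_1 = 5*1 + 0 = 5.
  i=2: a_2=4, p_2 = 4*26 + 5 = 109, q_2 = 4*5 + 1 = 21.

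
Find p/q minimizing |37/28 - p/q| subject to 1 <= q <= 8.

Expand x = 37/28 as a continued fraction with the Euclidean algorithm:
  37 = 1*28 + 9, so a_0 = 1.
  28 = 3*9 + 1, so a_1 = 3.
  9 = 9*1 + 0, so a_2 = 9.
so x = [1; 3, 9].
Convergents (p_i = a_i*p_{i-1} + p_{i-2}, q_i = a_i*q_{i-1} + q_{i-2} with p_{-2}=0, p_{-1}=1, q_{-2}=1, q_{-1}=0), until the denominator exceeds 8:
  i=0: a_0=1, p_0 = 1*1 + 0 = 1, q_0 = 1*0 + 1 = 1.
  i=1: a_1=3, p_1 = 3*1 + 1 = 4, q_1 = 3*1 + 0 = 3.
  i=2: a_2=9, p_2 = 9*4 + 1 = 37, q_2 = 9*3 + 1 = 28.
q_2 = 28 > 8, so the last convergent with denominator <= 8 is p_1/q_1 = 4/3.
The closest fraction with denominator <= 8 is either p_1/q_1 or the intermediate fraction (k*p_1 + p_0)/(k*q_1 + q_0) with the largest k >= 1 whose denominator stays <= 8; these approach x as k grows, and every other convergent or intermediate fraction in range is farther away.
Largest k: floor((8 - q_0)/q_1) = floor((8 - 1)/3) = 2.
That gives (2*4 + 1)/(2*3 + 1) = 9/7.
Compare the errors: |x - 4/3| = |37*3 - 4*28|/(28*3) = 1/84, and |x - 9/7| = |37*7 - 9*28|/(28*7) = 7/196.
Cross-multiplying, 1*196 = 196 < 588 = 7*84, so 1/84 is smaller: the convergent 4/3 is closer to x than 9/7.

4/3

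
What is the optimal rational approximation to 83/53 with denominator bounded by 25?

36/23

Expand x = 83/53 as a continued fraction with the Euclidean algorithm:
  83 = 1*53 + 30, so a_0 = 1.
  53 = 1*30 + 23, so a_1 = 1.
  30 = 1*23 + 7, so a_2 = 1.
  23 = 3*7 + 2, so a_3 = 3.
  7 = 3*2 + 1, so a_4 = 3.
  2 = 2*1 + 0, so a_5 = 2.
so x = [1; 1, 1, 3, 3, 2].
Convergents (p_i = a_i*p_{i-1} + p_{i-2}, q_i = a_i*q_{i-1} + q_{i-2} with p_{-2}=0, p_{-1}=1, q_{-2}=1, q_{-1}=0), until the denominator exceeds 25:
  i=0: a_0=1, p_0 = 1*1 + 0 = 1, q_0 = 1*0 + 1 = 1.
  i=1: a_1=1, p_1 = 1*1 + 1 = 2, q_1 = 1*1 + 0 = 1.
  i=2: a_2=1, p_2 = 1*2 + 1 = 3, q_2 = 1*1 + 1 = 2.
  i=3: a_3=3, p_3 = 3*3 + 2 = 11, q_3 = 3*2 + 1 = 7.
  i=4: a_4=3, p_4 = 3*11 + 3 = 36, q_4 = 3*7 + 2 = 23.
  i=5: a_5=2, p_5 = 2*36 + 11 = 83, q_5 = 2*23 + 7 = 53.
q_5 = 53 > 25, so the last convergent with denominator <= 25 is p_4/q_4 = 36/23.
The closest fraction with denominator <= 25 is either p_4/q_4 or the intermediate fraction (k*p_4 + p_3)/(k*q_4 + q_3) with the largest k >= 1 whose denominator stays <= 25; these approach x as k grows, and every other convergent or intermediate fraction in range is farther away.
Largest k: floor((25 - q_3)/q_4) = floor((25 - 7)/23) = 0.
Since k = 0, no intermediate fraction beyond p_4/q_4 has denominator <= 25, so the convergent 36/23 is the closest (its error is |83*23 - 36*53|/(53*23) = 1/1219).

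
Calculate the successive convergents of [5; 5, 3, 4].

Using the convergent recurrence p_i = a_i*p_{i-1} + p_{i-2}, q_i = a_i*q_{i-1} + q_{i-2} with p_{-2}=0, p_{-1}=1, q_{-2}=1, q_{-1}=0:
  i=0: a_0=5, p_0 = 5*1 + 0 = 5, q_0 = 5*0 + 1 = 1.
  i=1: a_1=5, p_1 = 5*5 + 1 = 26, q_1 = 5*1 + 0 = 5.
  i=2: a_2=3, p_2 = 3*26 + 5 = 83, q_2 = 3*5 + 1 = 16.
  i=3: a_3=4, p_3 = 4*83 + 26 = 358, q_3 = 4*16 + 5 = 69.

5/1, 26/5, 83/16, 358/69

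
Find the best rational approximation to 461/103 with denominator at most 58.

94/21

Expand x = 461/103 as a continued fraction with the Euclidean algorithm:
  461 = 4*103 + 49, so a_0 = 4.
  103 = 2*49 + 5, so a_1 = 2.
  49 = 9*5 + 4, so a_2 = 9.
  5 = 1*4 + 1, so a_3 = 1.
  4 = 4*1 + 0, so a_4 = 4.
so x = [4; 2, 9, 1, 4].
Convergents (p_i = a_i*p_{i-1} + p_{i-2}, q_i = a_i*q_{i-1} + q_{i-2} with p_{-2}=0, p_{-1}=1, q_{-2}=1, q_{-1}=0), until the denominator exceeds 58:
  i=0: a_0=4, p_0 = 4*1 + 0 = 4, q_0 = 4*0 + 1 = 1.
  i=1: a_1=2, p_1 = 2*4 + 1 = 9, q_1 = 2*1 + 0 = 2.
  i=2: a_2=9, p_2 = 9*9 + 4 = 85, q_2 = 9*2 + 1 = 19.
  i=3: a_3=1, p_3 = 1*85 + 9 = 94, q_3 = 1*19 + 2 = 21.
  i=4: a_4=4, p_4 = 4*94 + 85 = 461, q_4 = 4*21 + 19 = 103.
q_4 = 103 > 58, so the last convergent with denominator <= 58 is p_3/q_3 = 94/21.
The closest fraction with denominator <= 58 is either p_3/q_3 or the intermediate fraction (k*p_3 + p_2)/(k*q_3 + q_2) with the largest k >= 1 whose denominator stays <= 58; these approach x as k grows, and every other convergent or intermediate fraction in range is farther away.
Largest k: floor((58 - q_2)/q_3) = floor((58 - 19)/21) = 1.
That gives (1*94 + 85)/(1*21 + 19) = 179/40.
Compare the errors: |x - 94/21| = |461*21 - 94*103|/(103*21) = 1/2163, and |x - 179/40| = |461*40 - 179*103|/(103*40) = 3/4120.
Cross-multiplying, 1*4120 = 4120 < 6489 = 3*2163, so 1/2163 is smaller: the convergent 94/21 is closer to x than 179/40.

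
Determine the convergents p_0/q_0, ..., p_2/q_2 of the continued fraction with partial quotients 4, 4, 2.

4/1, 17/4, 38/9

Using the convergent recurrence p_i = a_i*p_{i-1} + p_{i-2}, q_i = a_i*q_{i-1} + q_{i-2} with p_{-2}=0, p_{-1}=1, q_{-2}=1, q_{-1}=0:
  i=0: a_0=4, p_0 = 4*1 + 0 = 4, q_0 = 4*0 + 1 = 1.
  i=1: a_1=4, p_1 = 4*4 + 1 = 17, q_1 = 4*1 + 0 = 4.
  i=2: a_2=2, p_2 = 2*17 + 4 = 38, q_2 = 2*4 + 1 = 9.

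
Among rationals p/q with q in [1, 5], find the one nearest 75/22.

17/5

Expand x = 75/22 as a continued fraction with the Euclidean algorithm:
  75 = 3*22 + 9, so a_0 = 3.
  22 = 2*9 + 4, so a_1 = 2.
  9 = 2*4 + 1, so a_2 = 2.
  4 = 4*1 + 0, so a_3 = 4.
so x = [3; 2, 2, 4].
Convergents (p_i = a_i*p_{i-1} + p_{i-2}, q_i = a_i*q_{i-1} + q_{i-2} with p_{-2}=0, p_{-1}=1, q_{-2}=1, q_{-1}=0), until the denominator exceeds 5:
  i=0: a_0=3, p_0 = 3*1 + 0 = 3, q_0 = 3*0 + 1 = 1.
  i=1: a_1=2, p_1 = 2*3 + 1 = 7, q_1 = 2*1 + 0 = 2.
  i=2: a_2=2, p_2 = 2*7 + 3 = 17, q_2 = 2*2 + 1 = 5.
  i=3: a_3=4, p_3 = 4*17 + 7 = 75, q_3 = 4*5 + 2 = 22.
q_3 = 22 > 5, so the last convergent with denominator <= 5 is p_2/q_2 = 17/5.
The closest fraction with denominator <= 5 is either p_2/q_2 or the intermediate fraction (k*p_2 + p_1)/(k*q_2 + q_1) with the largest k >= 1 whose denominator stays <= 5; these approach x as k grows, and every other convergent or intermediate fraction in range is farther away.
Largest k: floor((5 - q_1)/q_2) = floor((5 - 2)/5) = 0.
Since k = 0, no intermediate fraction beyond p_2/q_2 has denominator <= 5, so the convergent 17/5 is the closest (its error is |75*5 - 17*22|/(22*5) = 1/110).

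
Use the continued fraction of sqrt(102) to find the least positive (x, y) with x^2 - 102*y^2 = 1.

First expand sqrt(102) as a continued fraction. With x_i = (sqrt(102) + m_i)/d_i and (m_0, d_0) = (0, 1): a_0 = floor(sqrt(102)) = 10, since 10^2 = 100 <= 102 < 121 = 11^2.
Iterate m_{i+1} = d_i*a_i - m_i, d_{i+1} = (102 - m_{i+1}^2)/d_i, a_{i+1} = floor((a_0 + m_{i+1})/d_{i+1}):
  m_1 = 1*10 - 0 = 10, d_1 = (102 - 10^2)/1 = 2/1 = 2, a_1 = floor((10 + 10)/2) = 10.
  m_2 = 2*10 - 10 = 10, d_2 = (102 - 10^2)/2 = 2/2 = 1, a_2 = floor((10 + 10)/1) = 20.
  m_3 = 1*20 - 10 = 10, d_3 = (102 - 10^2)/1 = 2/1 = 2: (m_3, d_3) = (m_1, d_1) = (10, 2), so from here the quotients repeat a_1, a_2; the period length is 2.
So sqrt(102) = [10; (10, 20)] with period length k = 2.
k is even, so the fundamental solution of x^2 - 102y^2 = 1 is (p_{k-1}, q_{k-1}) = (p_1, q_1); compute convergents through index 1.
Convergents (p_i = a_i*p_{i-1} + p_{i-2}, q_i = a_i*q_{i-1} + q_{i-2} with p_{-2}=0, p_{-1}=1, q_{-2}=1, q_{-1}=0):
  i=0: a_0=10, p_0 = 10*1 + 0 = 10, q_0 = 10*0 + 1 = 1.
  i=1: a_1=10, p_1 = 10*10 + 1 = 101, q_1 = 10*1 + 0 = 10.
Check: 101^2 - 102*10^2 = 10201 - 10200 = 1, so (x, y) = (101, 10) solves the equation, and by the theorem it is the least positive solution.

(x, y) = (101, 10)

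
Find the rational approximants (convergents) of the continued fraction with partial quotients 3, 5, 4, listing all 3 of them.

3/1, 16/5, 67/21

Using the convergent recurrence p_i = a_i*p_{i-1} + p_{i-2}, q_i = a_i*q_{i-1} + q_{i-2} with p_{-2}=0, p_{-1}=1, q_{-2}=1, q_{-1}=0:
  i=0: a_0=3, p_0 = 3*1 + 0 = 3, q_0 = 3*0 + 1 = 1.
  i=1: a_1=5, p_1 = 5*3 + 1 = 16, q_1 = 5*1 + 0 = 5.
  i=2: a_2=4, p_2 = 4*16 + 3 = 67, q_2 = 4*5 + 1 = 21.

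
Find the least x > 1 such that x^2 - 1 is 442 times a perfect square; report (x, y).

First expand sqrt(442) as a continued fraction. With x_i = (sqrt(442) + m_i)/d_i and (m_0, d_0) = (0, 1): a_0 = floor(sqrt(442)) = 21, since 21^2 = 441 <= 442 < 484 = 22^2.
Iterate m_{i+1} = d_i*a_i - m_i, d_{i+1} = (442 - m_{i+1}^2)/d_i, a_{i+1} = floor((a_0 + m_{i+1})/d_{i+1}):
  m_1 = 1*21 - 0 = 21, d_1 = (442 - 21^2)/1 = 1/1 = 1, a_1 = floor((21 + 21)/1) = 42.
  m_2 = 1*42 - 21 = 21, d_2 = (442 - 21^2)/1 = 1/1 = 1: (m_2, d_2) = (m_1, d_1) = (21, 1), so from here the quotient a_1 repeats; the period length is 1.
So sqrt(442) = [21; (42)] with period length k = 1.
k is odd, so (p_{k-1}, q_{k-1}) only solves x^2 - 442y^2 = -1 and the fundamental solution of x^2 - 442y^2 = 1 is (p_{2k-1}, q_{2k-1}) = (p_1, q_1); compute convergents through index 1, running through the period twice.
Convergents (p_i = a_i*p_{i-1} + p_{i-2}, q_i = a_i*q_{i-1} + q_{i-2} with p_{-2}=0, p_{-1}=1, q_{-2}=1, q_{-1}=0):
  i=0: a_0=21, p_0 = 21*1 + 0 = 21, q_0 = 21*0 + 1 = 1.
  i=1: a_1=42, p_1 = 42*21 + 1 = 883, q_1 = 42*1 + 0 = 42.
Indeed p_0^2 - 442*q_0^2 = 441 - 442 = -1, not +1.
Check: 883^2 - 442*42^2 = 779689 - 779688 = 1, so (x, y) = (883, 42) solves the equation, and by the theorem it is the least positive solution.

(x, y) = (883, 42)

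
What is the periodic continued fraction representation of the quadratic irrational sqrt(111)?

Write x_i = (sqrt(111) + m_i)/d_i with (m_0, d_0) = (0, 1). a_0 = floor(sqrt(111)) = 10, since 10^2 = 100 <= 111 < 121 = 11^2.
Iterate m_{i+1} = d_i*a_i - m_i, d_{i+1} = (111 - m_{i+1}^2)/d_i, a_{i+1} = floor((a_0 + m_{i+1})/d_{i+1}):
  m_1 = 1*10 - 0 = 10, d_1 = (111 - 10^2)/1 = 11/1 = 11, a_1 = floor((10 + 10)/11) = 1.
  m_2 = 11*1 - 10 = 1, d_2 = (111 - 1^2)/11 = 110/11 = 10, a_2 = floor((10 + 1)/10) = 1.
  m_3 = 10*1 - 1 = 9, d_3 = (111 - 9^2)/10 = 30/10 = 3, a_3 = floor((10 + 9)/3) = 6.
  m_4 = 3*6 - 9 = 9, d_4 = (111 - 9^2)/3 = 30/3 = 10, a_4 = floor((10 + 9)/10) = 1.
  m_5 = 10*1 - 9 = 1, d_5 = (111 - 1^2)/10 = 110/10 = 11, a_5 = floor((10 + 1)/11) = 1.
  m_6 = 11*1 - 1 = 10, d_6 = (111 - 10^2)/11 = 11/11 = 1, a_6 = floor((10 + 10)/1) = 20.
  m_7 = 1*20 - 10 = 10, d_7 = (111 - 10^2)/1 = 11/1 = 11: (m_7, d_7) = (m_1, d_1) = (10, 11), so from here the quotients repeat a_1, ..., a_6; the period length is 6.
Hence the expansion of sqrt(111) is a_0 = 10 followed by the repeating block 1, 1, 6, 1, 1, 20 (period 6).

[10; (1, 1, 6, 1, 1, 20)]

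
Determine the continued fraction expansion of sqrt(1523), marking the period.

[39; (39, 78)]

Write x_i = (sqrt(1523) + m_i)/d_i with (m_0, d_0) = (0, 1). a_0 = floor(sqrt(1523)) = 39, since 39^2 = 1521 <= 1523 < 1600 = 40^2.
Iterate m_{i+1} = d_i*a_i - m_i, d_{i+1} = (1523 - m_{i+1}^2)/d_i, a_{i+1} = floor((a_0 + m_{i+1})/d_{i+1}):
  m_1 = 1*39 - 0 = 39, d_1 = (1523 - 39^2)/1 = 2/1 = 2, a_1 = floor((39 + 39)/2) = 39.
  m_2 = 2*39 - 39 = 39, d_2 = (1523 - 39^2)/2 = 2/2 = 1, a_2 = floor((39 + 39)/1) = 78.
  m_3 = 1*78 - 39 = 39, d_3 = (1523 - 39^2)/1 = 2/1 = 2: (m_3, d_3) = (m_1, d_1) = (39, 2), so from here the quotients repeat a_1, a_2; the period length is 2.
Hence the expansion of sqrt(1523) is a_0 = 39 followed by the repeating block 39, 78 (period 2).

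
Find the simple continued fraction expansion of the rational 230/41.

Run the Euclidean algorithm on 230 and 41; the successive quotients are the partial quotients a_0, a_1, ... (each step inverts the fractional part left over by the previous one):
  230 = 5*41 + 25, so a_0 = 5.
  41 = 1*25 + 16, so a_1 = 1.
  25 = 1*16 + 9, so a_2 = 1.
  16 = 1*9 + 7, so a_3 = 1.
  9 = 1*7 + 2, so a_4 = 1.
  7 = 3*2 + 1, so a_5 = 3.
  2 = 2*1 + 0, so a_6 = 2.
The remainder reaches 0 after 7 divisions, so the expansion has 7 partial quotients, read off in order.

[5; 1, 1, 1, 1, 3, 2]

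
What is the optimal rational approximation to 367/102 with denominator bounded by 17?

18/5

Expand x = 367/102 as a continued fraction with the Euclidean algorithm:
  367 = 3*102 + 61, so a_0 = 3.
  102 = 1*61 + 41, so a_1 = 1.
  61 = 1*41 + 20, so a_2 = 1.
  41 = 2*20 + 1, so a_3 = 2.
  20 = 20*1 + 0, so a_4 = 20.
so x = [3; 1, 1, 2, 20].
Convergents (p_i = a_i*p_{i-1} + p_{i-2}, q_i = a_i*q_{i-1} + q_{i-2} with p_{-2}=0, p_{-1}=1, q_{-2}=1, q_{-1}=0), until the denominator exceeds 17:
  i=0: a_0=3, p_0 = 3*1 + 0 = 3, q_0 = 3*0 + 1 = 1.
  i=1: a_1=1, p_1 = 1*3 + 1 = 4, q_1 = 1*1 + 0 = 1.
  i=2: a_2=1, p_2 = 1*4 + 3 = 7, q_2 = 1*1 + 1 = 2.
  i=3: a_3=2, p_3 = 2*7 + 4 = 18, q_3 = 2*2 + 1 = 5.
  i=4: a_4=20, p_4 = 20*18 + 7 = 367, q_4 = 20*5 + 2 = 102.
q_4 = 102 > 17, so the last convergent with denominator <= 17 is p_3/q_3 = 18/5.
The closest fraction with denominator <= 17 is either p_3/q_3 or the intermediate fraction (k*p_3 + p_2)/(k*q_3 + q_2) with the largest k >= 1 whose denominator stays <= 17; these approach x as k grows, and every other convergent or intermediate fraction in range is farther away.
Largest k: floor((17 - q_2)/q_3) = floor((17 - 2)/5) = 3.
That gives (3*18 + 7)/(3*5 + 2) = 61/17.
Compare the errors: |x - 18/5| = |367*5 - 18*102|/(102*5) = 1/510, and |x - 61/17| = |367*17 - 61*102|/(102*17) = 17/1734.
Cross-multiplying, 1*1734 = 1734 < 8670 = 17*510, so 1/510 is smaller: the convergent 18/5 is closer to x than 61/17.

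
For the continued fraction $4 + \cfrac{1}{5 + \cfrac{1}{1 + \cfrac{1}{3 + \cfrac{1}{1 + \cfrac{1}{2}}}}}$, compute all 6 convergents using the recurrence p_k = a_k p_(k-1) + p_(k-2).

Using the convergent recurrence p_i = a_i*p_{i-1} + p_{i-2}, q_i = a_i*q_{i-1} + q_{i-2} with p_{-2}=0, p_{-1}=1, q_{-2}=1, q_{-1}=0:
  i=0: a_0=4, p_0 = 4*1 + 0 = 4, q_0 = 4*0 + 1 = 1.
  i=1: a_1=5, p_1 = 5*4 + 1 = 21, q_1 = 5*1 + 0 = 5.
  i=2: a_2=1, p_2 = 1*21 + 4 = 25, q_2 = 1*5 + 1 = 6.
  i=3: a_3=3, p_3 = 3*25 + 21 = 96, q_3 = 3*6 + 5 = 23.
  i=4: a_4=1, p_4 = 1*96 + 25 = 121, q_4 = 1*23 + 6 = 29.
  i=5: a_5=2, p_5 = 2*121 + 96 = 338, q_5 = 2*29 + 23 = 81.

4/1, 21/5, 25/6, 96/23, 121/29, 338/81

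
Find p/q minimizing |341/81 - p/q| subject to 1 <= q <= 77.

Expand x = 341/81 as a continued fraction with the Euclidean algorithm:
  341 = 4*81 + 17, so a_0 = 4.
  81 = 4*17 + 13, so a_1 = 4.
  17 = 1*13 + 4, so a_2 = 1.
  13 = 3*4 + 1, so a_3 = 3.
  4 = 4*1 + 0, so a_4 = 4.
so x = [4; 4, 1, 3, 4].
Convergents (p_i = a_i*p_{i-1} + p_{i-2}, q_i = a_i*q_{i-1} + q_{i-2} with p_{-2}=0, p_{-1}=1, q_{-2}=1, q_{-1}=0), until the denominator exceeds 77:
  i=0: a_0=4, p_0 = 4*1 + 0 = 4, q_0 = 4*0 + 1 = 1.
  i=1: a_1=4, p_1 = 4*4 + 1 = 17, q_1 = 4*1 + 0 = 4.
  i=2: a_2=1, p_2 = 1*17 + 4 = 21, q_2 = 1*4 + 1 = 5.
  i=3: a_3=3, p_3 = 3*21 + 17 = 80, q_3 = 3*5 + 4 = 19.
  i=4: a_4=4, p_4 = 4*80 + 21 = 341, q_4 = 4*19 + 5 = 81.
q_4 = 81 > 77, so the last convergent with denominator <= 77 is p_3/q_3 = 80/19.
The closest fraction with denominator <= 77 is either p_3/q_3 or the intermediate fraction (k*p_3 + p_2)/(k*q_3 + q_2) with the largest k >= 1 whose denominator stays <= 77; these approach x as k grows, and every other convergent or intermediate fraction in range is farther away.
Largest k: floor((77 - q_2)/q_3) = floor((77 - 5)/19) = 3.
That gives (3*80 + 21)/(3*19 + 5) = 261/62.
Compare the errors: |x - 80/19| = |341*19 - 80*81|/(81*19) = 1/1539, and |x - 261/62| = |341*62 - 261*81|/(81*62) = 1/5022.
Cross-multiplying, 1*1539 = 1539 < 5022 = 1*5022, so 1/5022 is smaller: the intermediate fraction 261/62 is closer to x than 80/19.

261/62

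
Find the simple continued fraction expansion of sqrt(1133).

[33; (1, 1, 1, 16, 6, 16, 1, 1, 1, 66)]

Write x_i = (sqrt(1133) + m_i)/d_i with (m_0, d_0) = (0, 1). a_0 = floor(sqrt(1133)) = 33, since 33^2 = 1089 <= 1133 < 1156 = 34^2.
Iterate m_{i+1} = d_i*a_i - m_i, d_{i+1} = (1133 - m_{i+1}^2)/d_i, a_{i+1} = floor((a_0 + m_{i+1})/d_{i+1}):
  m_1 = 1*33 - 0 = 33, d_1 = (1133 - 33^2)/1 = 44/1 = 44, a_1 = floor((33 + 33)/44) = 1.
  m_2 = 44*1 - 33 = 11, d_2 = (1133 - 11^2)/44 = 1012/44 = 23, a_2 = floor((33 + 11)/23) = 1.
  m_3 = 23*1 - 11 = 12, d_3 = (1133 - 12^2)/23 = 989/23 = 43, a_3 = floor((33 + 12)/43) = 1.
  m_4 = 43*1 - 12 = 31, d_4 = (1133 - 31^2)/43 = 172/43 = 4, a_4 = floor((33 + 31)/4) = 16.
  m_5 = 4*16 - 31 = 33, d_5 = (1133 - 33^2)/4 = 44/4 = 11, a_5 = floor((33 + 33)/11) = 6.
  m_6 = 11*6 - 33 = 33, d_6 = (1133 - 33^2)/11 = 44/11 = 4, a_6 = floor((33 + 33)/4) = 16.
  m_7 = 4*16 - 33 = 31, d_7 = (1133 - 31^2)/4 = 172/4 = 43, a_7 = floor((33 + 31)/43) = 1.
  m_8 = 43*1 - 31 = 12, d_8 = (1133 - 12^2)/43 = 989/43 = 23, a_8 = floor((33 + 12)/23) = 1.
  m_9 = 23*1 - 12 = 11, d_9 = (1133 - 11^2)/23 = 1012/23 = 44, a_9 = floor((33 + 11)/44) = 1.
  m_10 = 44*1 - 11 = 33, d_10 = (1133 - 33^2)/44 = 44/44 = 1, a_10 = floor((33 + 33)/1) = 66.
  m_11 = 1*66 - 33 = 33, d_11 = (1133 - 33^2)/1 = 44/1 = 44: (m_11, d_11) = (m_1, d_1) = (33, 44), so from here the quotients repeat a_1, ..., a_10; the period length is 10.
Hence the expansion of sqrt(1133) is a_0 = 33 followed by the repeating block 1, 1, 1, 16, 6, 16, 1, 1, 1, 66 (period 10).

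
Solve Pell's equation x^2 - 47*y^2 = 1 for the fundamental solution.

First expand sqrt(47) as a continued fraction. With x_i = (sqrt(47) + m_i)/d_i and (m_0, d_0) = (0, 1): a_0 = floor(sqrt(47)) = 6, since 6^2 = 36 <= 47 < 49 = 7^2.
Iterate m_{i+1} = d_i*a_i - m_i, d_{i+1} = (47 - m_{i+1}^2)/d_i, a_{i+1} = floor((a_0 + m_{i+1})/d_{i+1}):
  m_1 = 1*6 - 0 = 6, d_1 = (47 - 6^2)/1 = 11/1 = 11, a_1 = floor((6 + 6)/11) = 1.
  m_2 = 11*1 - 6 = 5, d_2 = (47 - 5^2)/11 = 22/11 = 2, a_2 = floor((6 + 5)/2) = 5.
  m_3 = 2*5 - 5 = 5, d_3 = (47 - 5^2)/2 = 22/2 = 11, a_3 = floor((6 + 5)/11) = 1.
  m_4 = 11*1 - 5 = 6, d_4 = (47 - 6^2)/11 = 11/11 = 1, a_4 = floor((6 + 6)/1) = 12.
  m_5 = 1*12 - 6 = 6, d_5 = (47 - 6^2)/1 = 11/1 = 11: (m_5, d_5) = (m_1, d_1) = (6, 11), so from here the quotients repeat a_1, ..., a_4; the period length is 4.
So sqrt(47) = [6; (1, 5, 1, 12)] with period length k = 4.
k is even, so the fundamental solution of x^2 - 47y^2 = 1 is (p_{k-1}, q_{k-1}) = (p_3, q_3); compute convergents through index 3.
Convergents (p_i = a_i*p_{i-1} + p_{i-2}, q_i = a_i*q_{i-1} + q_{i-2} with p_{-2}=0, p_{-1}=1, q_{-2}=1, q_{-1}=0):
  i=0: a_0=6, p_0 = 6*1 + 0 = 6, q_0 = 6*0 + 1 = 1.
  i=1: a_1=1, p_1 = 1*6 + 1 = 7, q_1 = 1*1 + 0 = 1.
  i=2: a_2=5, p_2 = 5*7 + 6 = 41, q_2 = 5*1 + 1 = 6.
  i=3: a_3=1, p_3 = 1*41 + 7 = 48, q_3 = 1*6 + 1 = 7.
Check: 48^2 - 47*7^2 = 2304 - 2303 = 1, so (x, y) = (48, 7) solves the equation, and by the theorem it is the least positive solution.

(x, y) = (48, 7)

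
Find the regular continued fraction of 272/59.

Run the Euclidean algorithm on 272 and 59; the successive quotients are the partial quotients a_0, a_1, ... (each step inverts the fractional part left over by the previous one):
  272 = 4*59 + 36, so a_0 = 4.
  59 = 1*36 + 23, so a_1 = 1.
  36 = 1*23 + 13, so a_2 = 1.
  23 = 1*13 + 10, so a_3 = 1.
  13 = 1*10 + 3, so a_4 = 1.
  10 = 3*3 + 1, so a_5 = 3.
  3 = 3*1 + 0, so a_6 = 3.
The remainder reaches 0 after 7 divisions, so the expansion has 7 partial quotients, read off in order.

[4; 1, 1, 1, 1, 3, 3]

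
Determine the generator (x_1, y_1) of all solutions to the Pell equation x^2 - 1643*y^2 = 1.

First expand sqrt(1643) as a continued fraction. With x_i = (sqrt(1643) + m_i)/d_i and (m_0, d_0) = (0, 1): a_0 = floor(sqrt(1643)) = 40, since 40^2 = 1600 <= 1643 < 1681 = 41^2.
Iterate m_{i+1} = d_i*a_i - m_i, d_{i+1} = (1643 - m_{i+1}^2)/d_i, a_{i+1} = floor((a_0 + m_{i+1})/d_{i+1}):
  m_1 = 1*40 - 0 = 40, d_1 = (1643 - 40^2)/1 = 43/1 = 43, a_1 = floor((40 + 40)/43) = 1.
  m_2 = 43*1 - 40 = 3, d_2 = (1643 - 3^2)/43 = 1634/43 = 38, a_2 = floor((40 + 3)/38) = 1.
  m_3 = 38*1 - 3 = 35, d_3 = (1643 - 35^2)/38 = 418/38 = 11, a_3 = floor((40 + 35)/11) = 6.
  m_4 = 11*6 - 35 = 31, d_4 = (1643 - 31^2)/11 = 682/11 = 62, a_4 = floor((40 + 31)/62) = 1.
  m_5 = 62*1 - 31 = 31, d_5 = (1643 - 31^2)/62 = 682/62 = 11, a_5 = floor((40 + 31)/11) = 6.
  m_6 = 11*6 - 31 = 35, d_6 = (1643 - 35^2)/11 = 418/11 = 38, a_6 = floor((40 + 35)/38) = 1.
  m_7 = 38*1 - 35 = 3, d_7 = (1643 - 3^2)/38 = 1634/38 = 43, a_7 = floor((40 + 3)/43) = 1.
  m_8 = 43*1 - 3 = 40, d_8 = (1643 - 40^2)/43 = 43/43 = 1, a_8 = floor((40 + 40)/1) = 80.
  m_9 = 1*80 - 40 = 40, d_9 = (1643 - 40^2)/1 = 43/1 = 43: (m_9, d_9) = (m_1, d_1) = (40, 43), so from here the quotients repeat a_1, ..., a_8; the period length is 8.
So sqrt(1643) = [40; (1, 1, 6, 1, 6, 1, 1, 80)] with period length k = 8.
k is even, so the fundamental solution of x^2 - 1643y^2 = 1 is (p_{k-1}, q_{k-1}) = (p_7, q_7); compute convergents through index 7.
Convergents (p_i = a_i*p_{i-1} + p_{i-2}, q_i = a_i*q_{i-1} + q_{i-2} with p_{-2}=0, p_{-1}=1, q_{-2}=1, q_{-1}=0):
  i=0: a_0=40, p_0 = 40*1 + 0 = 40, q_0 = 40*0 + 1 = 1.
  i=1: a_1=1, p_1 = 1*40 + 1 = 41, q_1 = 1*1 + 0 = 1.
  i=2: a_2=1, p_2 = 1*41 + 40 = 81, q_2 = 1*1 + 1 = 2.
  i=3: a_3=6, p_3 = 6*81 + 41 = 527, q_3 = 6*2 + 1 = 13.
  i=4: a_4=1, p_4 = 1*527 + 81 = 608, q_4 = 1*13 + 2 = 15.
  i=5: a_5=6, p_5 = 6*608 + 527 = 4175, q_5 = 6*15 + 13 = 103.
  i=6: a_6=1, p_6 = 1*4175 + 608 = 4783, q_6 = 1*103 + 15 = 118.
  i=7: a_7=1, p_7 = 1*4783 + 4175 = 8958, q_7 = 1*118 + 103 = 221.
Check: 8958^2 - 1643*221^2 = 80245764 - 80245763 = 1, so (x, y) = (8958, 221) solves the equation, and by the theorem it is the least positive solution.

(x, y) = (8958, 221)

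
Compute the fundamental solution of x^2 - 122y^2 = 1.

(x, y) = (243, 22)

First expand sqrt(122) as a continued fraction. With x_i = (sqrt(122) + m_i)/d_i and (m_0, d_0) = (0, 1): a_0 = floor(sqrt(122)) = 11, since 11^2 = 121 <= 122 < 144 = 12^2.
Iterate m_{i+1} = d_i*a_i - m_i, d_{i+1} = (122 - m_{i+1}^2)/d_i, a_{i+1} = floor((a_0 + m_{i+1})/d_{i+1}):
  m_1 = 1*11 - 0 = 11, d_1 = (122 - 11^2)/1 = 1/1 = 1, a_1 = floor((11 + 11)/1) = 22.
  m_2 = 1*22 - 11 = 11, d_2 = (122 - 11^2)/1 = 1/1 = 1: (m_2, d_2) = (m_1, d_1) = (11, 1), so from here the quotient a_1 repeats; the period length is 1.
So sqrt(122) = [11; (22)] with period length k = 1.
k is odd, so (p_{k-1}, q_{k-1}) only solves x^2 - 122y^2 = -1 and the fundamental solution of x^2 - 122y^2 = 1 is (p_{2k-1}, q_{2k-1}) = (p_1, q_1); compute convergents through index 1, running through the period twice.
Convergents (p_i = a_i*p_{i-1} + p_{i-2}, q_i = a_i*q_{i-1} + q_{i-2} with p_{-2}=0, p_{-1}=1, q_{-2}=1, q_{-1}=0):
  i=0: a_0=11, p_0 = 11*1 + 0 = 11, q_0 = 11*0 + 1 = 1.
  i=1: a_1=22, p_1 = 22*11 + 1 = 243, q_1 = 22*1 + 0 = 22.
Indeed p_0^2 - 122*q_0^2 = 121 - 122 = -1, not +1.
Check: 243^2 - 122*22^2 = 59049 - 59048 = 1, so (x, y) = (243, 22) solves the equation, and by the theorem it is the least positive solution.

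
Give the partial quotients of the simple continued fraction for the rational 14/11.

[1; 3, 1, 2]

Run the Euclidean algorithm on 14 and 11; the successive quotients are the partial quotients a_0, a_1, ... (each step inverts the fractional part left over by the previous one):
  14 = 1*11 + 3, so a_0 = 1.
  11 = 3*3 + 2, so a_1 = 3.
  3 = 1*2 + 1, so a_2 = 1.
  2 = 2*1 + 0, so a_3 = 2.
The remainder reaches 0 after 4 divisions, so the expansion has 4 partial quotients, read off in order.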